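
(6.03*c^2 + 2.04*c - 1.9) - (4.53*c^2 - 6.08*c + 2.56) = 1.5*c^2 + 8.12*c - 4.46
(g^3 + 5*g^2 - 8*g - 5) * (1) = g^3 + 5*g^2 - 8*g - 5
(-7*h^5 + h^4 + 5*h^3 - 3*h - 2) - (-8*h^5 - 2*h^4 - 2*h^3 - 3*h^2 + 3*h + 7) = h^5 + 3*h^4 + 7*h^3 + 3*h^2 - 6*h - 9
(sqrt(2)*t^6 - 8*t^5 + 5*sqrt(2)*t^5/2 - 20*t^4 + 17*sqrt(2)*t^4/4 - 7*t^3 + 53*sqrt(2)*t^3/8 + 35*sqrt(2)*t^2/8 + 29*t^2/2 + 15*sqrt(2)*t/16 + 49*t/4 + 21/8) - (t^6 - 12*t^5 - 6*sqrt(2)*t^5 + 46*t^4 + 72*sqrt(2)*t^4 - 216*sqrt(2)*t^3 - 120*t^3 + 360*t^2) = -t^6 + sqrt(2)*t^6 + 4*t^5 + 17*sqrt(2)*t^5/2 - 271*sqrt(2)*t^4/4 - 66*t^4 + 113*t^3 + 1781*sqrt(2)*t^3/8 - 691*t^2/2 + 35*sqrt(2)*t^2/8 + 15*sqrt(2)*t/16 + 49*t/4 + 21/8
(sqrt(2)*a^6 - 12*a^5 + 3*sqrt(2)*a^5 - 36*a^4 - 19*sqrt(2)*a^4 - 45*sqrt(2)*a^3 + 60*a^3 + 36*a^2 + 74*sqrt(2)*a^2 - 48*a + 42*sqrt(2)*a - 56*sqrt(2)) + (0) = sqrt(2)*a^6 - 12*a^5 + 3*sqrt(2)*a^5 - 36*a^4 - 19*sqrt(2)*a^4 - 45*sqrt(2)*a^3 + 60*a^3 + 36*a^2 + 74*sqrt(2)*a^2 - 48*a + 42*sqrt(2)*a - 56*sqrt(2)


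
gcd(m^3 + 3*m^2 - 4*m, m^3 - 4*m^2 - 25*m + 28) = m^2 + 3*m - 4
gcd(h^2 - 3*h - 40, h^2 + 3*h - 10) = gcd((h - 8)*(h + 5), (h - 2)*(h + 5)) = h + 5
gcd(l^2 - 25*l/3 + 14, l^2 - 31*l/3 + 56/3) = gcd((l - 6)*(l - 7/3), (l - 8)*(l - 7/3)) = l - 7/3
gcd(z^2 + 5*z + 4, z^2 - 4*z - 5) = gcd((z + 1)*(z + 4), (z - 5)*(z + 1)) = z + 1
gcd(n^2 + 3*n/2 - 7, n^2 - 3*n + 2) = n - 2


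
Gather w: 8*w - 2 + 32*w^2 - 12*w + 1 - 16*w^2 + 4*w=16*w^2 - 1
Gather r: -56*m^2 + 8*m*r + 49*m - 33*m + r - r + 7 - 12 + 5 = -56*m^2 + 8*m*r + 16*m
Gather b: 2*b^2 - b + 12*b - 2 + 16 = 2*b^2 + 11*b + 14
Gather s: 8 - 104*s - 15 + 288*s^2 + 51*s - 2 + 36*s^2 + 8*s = 324*s^2 - 45*s - 9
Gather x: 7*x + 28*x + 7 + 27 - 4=35*x + 30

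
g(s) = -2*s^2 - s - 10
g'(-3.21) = 11.84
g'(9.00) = -37.00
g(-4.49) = -45.83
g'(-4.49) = 16.96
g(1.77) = -18.04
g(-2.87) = -23.60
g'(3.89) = -16.56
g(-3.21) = -27.40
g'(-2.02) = 7.08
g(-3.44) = -30.23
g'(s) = -4*s - 1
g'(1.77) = -8.08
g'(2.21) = -9.84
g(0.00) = -10.00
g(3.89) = -44.15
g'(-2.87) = 10.48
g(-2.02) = -16.14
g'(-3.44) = 12.76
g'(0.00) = -1.00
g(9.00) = -181.00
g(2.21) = -21.98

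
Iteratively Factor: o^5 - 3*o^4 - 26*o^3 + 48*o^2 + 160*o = (o)*(o^4 - 3*o^3 - 26*o^2 + 48*o + 160) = o*(o + 2)*(o^3 - 5*o^2 - 16*o + 80) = o*(o + 2)*(o + 4)*(o^2 - 9*o + 20) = o*(o - 5)*(o + 2)*(o + 4)*(o - 4)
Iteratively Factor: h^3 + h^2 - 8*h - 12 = (h + 2)*(h^2 - h - 6) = (h + 2)^2*(h - 3)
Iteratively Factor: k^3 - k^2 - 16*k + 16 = (k - 1)*(k^2 - 16) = (k - 1)*(k + 4)*(k - 4)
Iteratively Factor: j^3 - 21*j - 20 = (j + 4)*(j^2 - 4*j - 5) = (j + 1)*(j + 4)*(j - 5)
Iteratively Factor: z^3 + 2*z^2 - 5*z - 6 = (z - 2)*(z^2 + 4*z + 3) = (z - 2)*(z + 3)*(z + 1)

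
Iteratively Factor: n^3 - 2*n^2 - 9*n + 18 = (n + 3)*(n^2 - 5*n + 6) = (n - 3)*(n + 3)*(n - 2)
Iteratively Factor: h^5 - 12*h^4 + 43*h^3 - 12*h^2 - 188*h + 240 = (h - 4)*(h^4 - 8*h^3 + 11*h^2 + 32*h - 60) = (h - 5)*(h - 4)*(h^3 - 3*h^2 - 4*h + 12) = (h - 5)*(h - 4)*(h - 2)*(h^2 - h - 6) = (h - 5)*(h - 4)*(h - 3)*(h - 2)*(h + 2)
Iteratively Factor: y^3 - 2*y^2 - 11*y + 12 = (y - 4)*(y^2 + 2*y - 3) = (y - 4)*(y - 1)*(y + 3)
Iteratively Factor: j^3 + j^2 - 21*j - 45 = (j - 5)*(j^2 + 6*j + 9) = (j - 5)*(j + 3)*(j + 3)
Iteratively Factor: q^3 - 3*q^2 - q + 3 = (q - 3)*(q^2 - 1) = (q - 3)*(q + 1)*(q - 1)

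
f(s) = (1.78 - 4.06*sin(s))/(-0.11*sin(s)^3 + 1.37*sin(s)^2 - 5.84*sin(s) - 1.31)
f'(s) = (1.78 - 4.06*sin(s))*(0.33*sin(s)^2*cos(s) - 2.74*sin(s)*cos(s) + 5.84*cos(s))/(-0.11*sin(s)^3 + 1.37*sin(s)^2 - 5.84*sin(s) - 1.31)^2 - 4.06*cos(s)/(-0.11*sin(s)^3 + 1.37*sin(s)^2 - 5.84*sin(s) - 1.31)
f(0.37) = -0.10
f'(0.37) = 1.30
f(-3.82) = 0.17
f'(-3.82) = -0.58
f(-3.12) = -1.58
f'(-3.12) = -11.30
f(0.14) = -0.58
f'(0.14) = 3.41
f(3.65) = 2.01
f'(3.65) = -4.91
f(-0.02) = -1.56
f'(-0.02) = 11.12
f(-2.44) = 1.44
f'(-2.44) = -1.77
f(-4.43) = 0.37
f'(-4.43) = -0.13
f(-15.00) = 1.43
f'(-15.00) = -1.72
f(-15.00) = 1.43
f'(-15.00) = -1.72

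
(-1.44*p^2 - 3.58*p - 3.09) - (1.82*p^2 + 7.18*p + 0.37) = -3.26*p^2 - 10.76*p - 3.46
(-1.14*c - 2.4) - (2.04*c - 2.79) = 0.39 - 3.18*c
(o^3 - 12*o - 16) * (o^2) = o^5 - 12*o^3 - 16*o^2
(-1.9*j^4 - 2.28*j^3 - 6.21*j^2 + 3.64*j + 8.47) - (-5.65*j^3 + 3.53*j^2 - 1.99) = -1.9*j^4 + 3.37*j^3 - 9.74*j^2 + 3.64*j + 10.46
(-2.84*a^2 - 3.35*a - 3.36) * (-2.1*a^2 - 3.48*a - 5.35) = 5.964*a^4 + 16.9182*a^3 + 33.908*a^2 + 29.6153*a + 17.976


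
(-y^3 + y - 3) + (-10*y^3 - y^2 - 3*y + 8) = -11*y^3 - y^2 - 2*y + 5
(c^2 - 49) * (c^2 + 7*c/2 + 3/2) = c^4 + 7*c^3/2 - 95*c^2/2 - 343*c/2 - 147/2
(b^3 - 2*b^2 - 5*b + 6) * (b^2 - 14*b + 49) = b^5 - 16*b^4 + 72*b^3 - 22*b^2 - 329*b + 294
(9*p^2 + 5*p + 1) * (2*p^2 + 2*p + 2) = 18*p^4 + 28*p^3 + 30*p^2 + 12*p + 2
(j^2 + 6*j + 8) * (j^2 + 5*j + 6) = j^4 + 11*j^3 + 44*j^2 + 76*j + 48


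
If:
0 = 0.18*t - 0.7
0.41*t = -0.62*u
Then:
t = 3.89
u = -2.57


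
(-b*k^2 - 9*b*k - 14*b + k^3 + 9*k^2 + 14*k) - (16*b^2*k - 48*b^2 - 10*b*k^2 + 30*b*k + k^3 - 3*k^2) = -16*b^2*k + 48*b^2 + 9*b*k^2 - 39*b*k - 14*b + 12*k^2 + 14*k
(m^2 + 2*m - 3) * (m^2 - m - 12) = m^4 + m^3 - 17*m^2 - 21*m + 36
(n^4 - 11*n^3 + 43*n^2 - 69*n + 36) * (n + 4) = n^5 - 7*n^4 - n^3 + 103*n^2 - 240*n + 144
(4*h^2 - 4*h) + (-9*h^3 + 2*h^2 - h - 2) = -9*h^3 + 6*h^2 - 5*h - 2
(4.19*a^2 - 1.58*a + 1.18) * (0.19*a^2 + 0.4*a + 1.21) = 0.7961*a^4 + 1.3758*a^3 + 4.6621*a^2 - 1.4398*a + 1.4278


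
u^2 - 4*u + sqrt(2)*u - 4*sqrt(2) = (u - 4)*(u + sqrt(2))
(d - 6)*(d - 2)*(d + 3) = d^3 - 5*d^2 - 12*d + 36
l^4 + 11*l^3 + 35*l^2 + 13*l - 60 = (l - 1)*(l + 3)*(l + 4)*(l + 5)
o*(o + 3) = o^2 + 3*o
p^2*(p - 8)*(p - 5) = p^4 - 13*p^3 + 40*p^2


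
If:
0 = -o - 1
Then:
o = -1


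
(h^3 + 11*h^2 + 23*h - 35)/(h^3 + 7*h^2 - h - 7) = (h + 5)/(h + 1)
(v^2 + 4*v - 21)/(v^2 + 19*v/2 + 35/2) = 2*(v - 3)/(2*v + 5)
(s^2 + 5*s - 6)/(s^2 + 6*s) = (s - 1)/s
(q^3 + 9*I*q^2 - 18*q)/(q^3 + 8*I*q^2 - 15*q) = (q + 6*I)/(q + 5*I)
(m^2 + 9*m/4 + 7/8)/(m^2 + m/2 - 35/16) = 2*(2*m + 1)/(4*m - 5)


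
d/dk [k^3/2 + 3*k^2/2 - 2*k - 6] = 3*k^2/2 + 3*k - 2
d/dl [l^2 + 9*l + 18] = 2*l + 9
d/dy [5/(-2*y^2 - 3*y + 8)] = 5*(4*y + 3)/(2*y^2 + 3*y - 8)^2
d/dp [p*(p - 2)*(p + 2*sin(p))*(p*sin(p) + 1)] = p*(p - 2)*(p + 2*sin(p))*(p*cos(p) + sin(p)) + p*(p - 2)*(p*sin(p) + 1)*(2*cos(p) + 1) + p*(p + 2*sin(p))*(p*sin(p) + 1) + (p - 2)*(p + 2*sin(p))*(p*sin(p) + 1)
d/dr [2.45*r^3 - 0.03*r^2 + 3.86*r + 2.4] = 7.35*r^2 - 0.06*r + 3.86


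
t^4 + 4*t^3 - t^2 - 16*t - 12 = (t - 2)*(t + 1)*(t + 2)*(t + 3)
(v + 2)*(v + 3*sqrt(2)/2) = v^2 + 2*v + 3*sqrt(2)*v/2 + 3*sqrt(2)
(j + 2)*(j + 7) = j^2 + 9*j + 14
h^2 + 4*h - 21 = (h - 3)*(h + 7)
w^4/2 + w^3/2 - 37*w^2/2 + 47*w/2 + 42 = (w/2 + 1/2)*(w - 4)*(w - 3)*(w + 7)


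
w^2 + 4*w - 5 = (w - 1)*(w + 5)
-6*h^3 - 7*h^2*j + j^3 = (-3*h + j)*(h + j)*(2*h + j)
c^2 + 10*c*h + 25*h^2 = (c + 5*h)^2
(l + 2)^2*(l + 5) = l^3 + 9*l^2 + 24*l + 20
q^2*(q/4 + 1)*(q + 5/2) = q^4/4 + 13*q^3/8 + 5*q^2/2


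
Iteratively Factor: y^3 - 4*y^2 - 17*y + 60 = (y + 4)*(y^2 - 8*y + 15) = (y - 5)*(y + 4)*(y - 3)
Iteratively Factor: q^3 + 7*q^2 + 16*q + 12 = (q + 2)*(q^2 + 5*q + 6) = (q + 2)*(q + 3)*(q + 2)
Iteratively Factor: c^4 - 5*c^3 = (c - 5)*(c^3) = c*(c - 5)*(c^2) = c^2*(c - 5)*(c)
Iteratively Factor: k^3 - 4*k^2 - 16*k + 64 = (k - 4)*(k^2 - 16) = (k - 4)*(k + 4)*(k - 4)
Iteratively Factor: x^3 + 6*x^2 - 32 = (x + 4)*(x^2 + 2*x - 8) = (x - 2)*(x + 4)*(x + 4)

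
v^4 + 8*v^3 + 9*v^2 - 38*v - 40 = (v - 2)*(v + 1)*(v + 4)*(v + 5)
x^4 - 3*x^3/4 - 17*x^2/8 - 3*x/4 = x*(x - 2)*(x + 1/2)*(x + 3/4)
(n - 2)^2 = n^2 - 4*n + 4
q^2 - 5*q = q*(q - 5)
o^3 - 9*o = o*(o - 3)*(o + 3)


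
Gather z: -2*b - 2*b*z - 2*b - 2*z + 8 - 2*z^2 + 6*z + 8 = -4*b - 2*z^2 + z*(4 - 2*b) + 16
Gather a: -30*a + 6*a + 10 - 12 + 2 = -24*a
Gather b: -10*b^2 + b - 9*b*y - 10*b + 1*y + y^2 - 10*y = -10*b^2 + b*(-9*y - 9) + y^2 - 9*y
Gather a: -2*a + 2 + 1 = 3 - 2*a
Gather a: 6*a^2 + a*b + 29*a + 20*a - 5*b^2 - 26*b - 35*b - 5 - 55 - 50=6*a^2 + a*(b + 49) - 5*b^2 - 61*b - 110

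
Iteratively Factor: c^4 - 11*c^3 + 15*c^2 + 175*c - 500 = (c - 5)*(c^3 - 6*c^2 - 15*c + 100) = (c - 5)^2*(c^2 - c - 20) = (c - 5)^3*(c + 4)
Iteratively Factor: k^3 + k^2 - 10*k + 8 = (k - 1)*(k^2 + 2*k - 8) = (k - 2)*(k - 1)*(k + 4)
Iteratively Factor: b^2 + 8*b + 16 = (b + 4)*(b + 4)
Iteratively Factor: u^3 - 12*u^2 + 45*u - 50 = (u - 5)*(u^2 - 7*u + 10) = (u - 5)^2*(u - 2)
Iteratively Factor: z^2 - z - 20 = (z - 5)*(z + 4)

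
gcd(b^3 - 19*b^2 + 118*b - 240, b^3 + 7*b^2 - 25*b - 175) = b - 5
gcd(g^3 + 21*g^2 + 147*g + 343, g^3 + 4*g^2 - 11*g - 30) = 1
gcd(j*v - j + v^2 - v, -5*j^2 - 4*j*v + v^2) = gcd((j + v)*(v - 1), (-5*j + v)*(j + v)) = j + v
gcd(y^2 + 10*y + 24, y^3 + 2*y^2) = 1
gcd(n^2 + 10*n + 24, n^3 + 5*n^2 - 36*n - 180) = n + 6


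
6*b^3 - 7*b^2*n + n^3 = (-2*b + n)*(-b + n)*(3*b + n)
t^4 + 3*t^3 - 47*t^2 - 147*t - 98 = (t - 7)*(t + 1)*(t + 2)*(t + 7)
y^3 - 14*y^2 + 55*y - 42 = (y - 7)*(y - 6)*(y - 1)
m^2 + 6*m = m*(m + 6)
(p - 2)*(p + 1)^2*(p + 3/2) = p^4 + 3*p^3/2 - 3*p^2 - 13*p/2 - 3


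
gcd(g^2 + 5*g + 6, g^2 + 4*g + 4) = g + 2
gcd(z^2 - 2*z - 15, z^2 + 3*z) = z + 3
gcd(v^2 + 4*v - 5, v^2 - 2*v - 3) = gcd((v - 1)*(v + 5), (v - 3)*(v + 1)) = 1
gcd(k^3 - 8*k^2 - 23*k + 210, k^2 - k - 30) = k^2 - k - 30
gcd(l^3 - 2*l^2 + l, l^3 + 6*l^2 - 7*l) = l^2 - l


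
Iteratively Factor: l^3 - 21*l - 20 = (l + 1)*(l^2 - l - 20) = (l - 5)*(l + 1)*(l + 4)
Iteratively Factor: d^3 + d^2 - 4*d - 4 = (d + 1)*(d^2 - 4) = (d + 1)*(d + 2)*(d - 2)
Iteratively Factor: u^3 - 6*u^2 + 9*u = (u - 3)*(u^2 - 3*u) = u*(u - 3)*(u - 3)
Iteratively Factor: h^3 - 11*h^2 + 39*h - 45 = (h - 5)*(h^2 - 6*h + 9) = (h - 5)*(h - 3)*(h - 3)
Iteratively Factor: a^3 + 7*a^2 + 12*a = (a + 3)*(a^2 + 4*a) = (a + 3)*(a + 4)*(a)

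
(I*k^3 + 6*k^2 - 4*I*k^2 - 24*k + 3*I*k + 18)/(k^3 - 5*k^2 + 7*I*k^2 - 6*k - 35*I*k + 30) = (I*k^3 + k^2*(6 - 4*I) + 3*k*(-8 + I) + 18)/(k^3 + k^2*(-5 + 7*I) + k*(-6 - 35*I) + 30)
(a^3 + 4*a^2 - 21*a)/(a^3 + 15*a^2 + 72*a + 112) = a*(a - 3)/(a^2 + 8*a + 16)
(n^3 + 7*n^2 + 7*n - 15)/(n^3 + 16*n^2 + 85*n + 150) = (n^2 + 2*n - 3)/(n^2 + 11*n + 30)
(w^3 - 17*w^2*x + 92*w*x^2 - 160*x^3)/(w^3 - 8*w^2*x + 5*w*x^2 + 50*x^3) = (-w^2 + 12*w*x - 32*x^2)/(-w^2 + 3*w*x + 10*x^2)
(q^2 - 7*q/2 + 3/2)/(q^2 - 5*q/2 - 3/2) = (2*q - 1)/(2*q + 1)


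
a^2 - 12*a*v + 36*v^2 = (a - 6*v)^2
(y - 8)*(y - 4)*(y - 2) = y^3 - 14*y^2 + 56*y - 64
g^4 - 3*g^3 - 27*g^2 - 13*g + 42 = (g - 7)*(g - 1)*(g + 2)*(g + 3)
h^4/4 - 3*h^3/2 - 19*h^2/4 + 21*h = h*(h/4 + 1)*(h - 7)*(h - 3)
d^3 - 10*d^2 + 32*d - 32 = (d - 4)^2*(d - 2)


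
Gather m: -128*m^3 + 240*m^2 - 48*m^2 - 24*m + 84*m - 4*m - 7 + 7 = -128*m^3 + 192*m^2 + 56*m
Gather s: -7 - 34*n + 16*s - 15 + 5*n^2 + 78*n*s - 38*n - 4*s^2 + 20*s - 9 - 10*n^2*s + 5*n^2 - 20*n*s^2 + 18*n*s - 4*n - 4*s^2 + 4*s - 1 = 10*n^2 - 76*n + s^2*(-20*n - 8) + s*(-10*n^2 + 96*n + 40) - 32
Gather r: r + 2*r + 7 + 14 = 3*r + 21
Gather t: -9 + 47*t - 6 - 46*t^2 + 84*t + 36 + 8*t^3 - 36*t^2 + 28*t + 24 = 8*t^3 - 82*t^2 + 159*t + 45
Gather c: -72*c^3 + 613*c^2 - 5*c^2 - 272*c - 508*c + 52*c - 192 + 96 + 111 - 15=-72*c^3 + 608*c^2 - 728*c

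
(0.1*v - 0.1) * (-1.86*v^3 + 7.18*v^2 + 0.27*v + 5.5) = -0.186*v^4 + 0.904*v^3 - 0.691*v^2 + 0.523*v - 0.55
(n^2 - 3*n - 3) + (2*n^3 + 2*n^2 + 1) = 2*n^3 + 3*n^2 - 3*n - 2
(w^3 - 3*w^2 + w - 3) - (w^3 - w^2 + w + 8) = -2*w^2 - 11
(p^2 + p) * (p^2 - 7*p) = p^4 - 6*p^3 - 7*p^2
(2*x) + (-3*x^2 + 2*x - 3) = -3*x^2 + 4*x - 3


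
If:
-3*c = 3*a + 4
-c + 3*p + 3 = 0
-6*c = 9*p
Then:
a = -7/3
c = 1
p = -2/3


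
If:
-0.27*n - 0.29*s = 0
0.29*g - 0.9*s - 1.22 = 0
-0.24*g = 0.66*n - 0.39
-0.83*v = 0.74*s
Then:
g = -49.30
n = 18.52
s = -17.24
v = 15.37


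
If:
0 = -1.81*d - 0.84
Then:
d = -0.46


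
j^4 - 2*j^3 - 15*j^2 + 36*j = j*(j - 3)^2*(j + 4)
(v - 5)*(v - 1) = v^2 - 6*v + 5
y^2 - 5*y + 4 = (y - 4)*(y - 1)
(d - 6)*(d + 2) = d^2 - 4*d - 12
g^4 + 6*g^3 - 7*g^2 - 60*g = g*(g - 3)*(g + 4)*(g + 5)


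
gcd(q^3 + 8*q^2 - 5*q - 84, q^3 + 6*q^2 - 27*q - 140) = q^2 + 11*q + 28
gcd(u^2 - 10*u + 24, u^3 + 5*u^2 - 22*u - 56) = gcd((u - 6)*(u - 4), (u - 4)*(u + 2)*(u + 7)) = u - 4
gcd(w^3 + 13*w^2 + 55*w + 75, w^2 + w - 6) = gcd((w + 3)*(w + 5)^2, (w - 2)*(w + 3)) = w + 3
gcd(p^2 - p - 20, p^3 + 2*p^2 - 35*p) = p - 5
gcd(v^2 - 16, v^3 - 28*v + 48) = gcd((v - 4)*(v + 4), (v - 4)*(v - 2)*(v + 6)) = v - 4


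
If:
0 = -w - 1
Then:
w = -1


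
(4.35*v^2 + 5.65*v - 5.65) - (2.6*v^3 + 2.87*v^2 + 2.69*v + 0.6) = -2.6*v^3 + 1.48*v^2 + 2.96*v - 6.25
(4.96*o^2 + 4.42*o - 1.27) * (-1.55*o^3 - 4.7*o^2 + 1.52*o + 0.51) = -7.688*o^5 - 30.163*o^4 - 11.2663*o^3 + 15.217*o^2 + 0.3238*o - 0.6477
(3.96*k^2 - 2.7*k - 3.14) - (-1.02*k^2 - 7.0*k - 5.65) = 4.98*k^2 + 4.3*k + 2.51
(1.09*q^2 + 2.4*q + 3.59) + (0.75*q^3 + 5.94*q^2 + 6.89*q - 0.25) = 0.75*q^3 + 7.03*q^2 + 9.29*q + 3.34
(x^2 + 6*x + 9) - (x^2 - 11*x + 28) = 17*x - 19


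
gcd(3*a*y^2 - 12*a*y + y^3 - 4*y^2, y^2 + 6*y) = y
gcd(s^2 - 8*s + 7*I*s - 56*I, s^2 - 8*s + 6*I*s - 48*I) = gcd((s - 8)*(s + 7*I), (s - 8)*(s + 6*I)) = s - 8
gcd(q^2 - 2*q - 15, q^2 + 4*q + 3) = q + 3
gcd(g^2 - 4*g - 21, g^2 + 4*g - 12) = 1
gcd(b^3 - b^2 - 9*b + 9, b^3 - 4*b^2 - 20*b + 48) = 1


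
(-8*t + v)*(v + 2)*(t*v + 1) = -8*t^2*v^2 - 16*t^2*v + t*v^3 + 2*t*v^2 - 8*t*v - 16*t + v^2 + 2*v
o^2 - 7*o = o*(o - 7)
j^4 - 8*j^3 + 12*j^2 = j^2*(j - 6)*(j - 2)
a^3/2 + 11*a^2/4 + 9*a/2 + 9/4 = (a/2 + 1/2)*(a + 3/2)*(a + 3)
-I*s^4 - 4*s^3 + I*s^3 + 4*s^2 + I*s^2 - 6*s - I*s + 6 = (s - 3*I)*(s - 2*I)*(s + I)*(-I*s + I)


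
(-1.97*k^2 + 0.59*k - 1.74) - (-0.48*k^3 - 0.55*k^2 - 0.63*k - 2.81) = 0.48*k^3 - 1.42*k^2 + 1.22*k + 1.07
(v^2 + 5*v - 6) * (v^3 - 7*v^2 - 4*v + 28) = v^5 - 2*v^4 - 45*v^3 + 50*v^2 + 164*v - 168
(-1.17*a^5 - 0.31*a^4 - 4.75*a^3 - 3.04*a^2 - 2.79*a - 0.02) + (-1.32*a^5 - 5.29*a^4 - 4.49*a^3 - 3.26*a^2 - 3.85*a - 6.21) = -2.49*a^5 - 5.6*a^4 - 9.24*a^3 - 6.3*a^2 - 6.64*a - 6.23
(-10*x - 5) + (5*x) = -5*x - 5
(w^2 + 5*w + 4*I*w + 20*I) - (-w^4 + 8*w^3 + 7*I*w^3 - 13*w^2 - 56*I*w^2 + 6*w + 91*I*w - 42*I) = w^4 - 8*w^3 - 7*I*w^3 + 14*w^2 + 56*I*w^2 - w - 87*I*w + 62*I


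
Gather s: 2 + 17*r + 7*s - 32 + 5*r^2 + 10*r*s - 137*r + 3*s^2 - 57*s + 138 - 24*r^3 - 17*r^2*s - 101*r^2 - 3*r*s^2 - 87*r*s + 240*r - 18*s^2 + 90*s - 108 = -24*r^3 - 96*r^2 + 120*r + s^2*(-3*r - 15) + s*(-17*r^2 - 77*r + 40)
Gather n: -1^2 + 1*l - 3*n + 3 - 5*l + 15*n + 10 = -4*l + 12*n + 12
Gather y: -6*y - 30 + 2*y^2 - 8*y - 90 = 2*y^2 - 14*y - 120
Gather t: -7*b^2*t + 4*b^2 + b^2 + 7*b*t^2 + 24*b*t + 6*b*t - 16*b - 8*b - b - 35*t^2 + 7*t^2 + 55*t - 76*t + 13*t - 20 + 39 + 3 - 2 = 5*b^2 - 25*b + t^2*(7*b - 28) + t*(-7*b^2 + 30*b - 8) + 20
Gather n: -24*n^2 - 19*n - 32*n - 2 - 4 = -24*n^2 - 51*n - 6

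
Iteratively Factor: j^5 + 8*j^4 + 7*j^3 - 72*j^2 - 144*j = (j + 4)*(j^4 + 4*j^3 - 9*j^2 - 36*j) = (j + 3)*(j + 4)*(j^3 + j^2 - 12*j) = (j + 3)*(j + 4)^2*(j^2 - 3*j) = j*(j + 3)*(j + 4)^2*(j - 3)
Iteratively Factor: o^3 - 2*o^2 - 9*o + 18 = (o - 2)*(o^2 - 9) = (o - 2)*(o + 3)*(o - 3)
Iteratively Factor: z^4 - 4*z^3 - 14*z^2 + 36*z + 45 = (z - 3)*(z^3 - z^2 - 17*z - 15) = (z - 3)*(z + 3)*(z^2 - 4*z - 5) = (z - 5)*(z - 3)*(z + 3)*(z + 1)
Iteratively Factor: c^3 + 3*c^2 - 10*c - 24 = (c + 2)*(c^2 + c - 12) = (c - 3)*(c + 2)*(c + 4)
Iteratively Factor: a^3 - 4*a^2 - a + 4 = (a + 1)*(a^2 - 5*a + 4) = (a - 4)*(a + 1)*(a - 1)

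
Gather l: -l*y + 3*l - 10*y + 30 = l*(3 - y) - 10*y + 30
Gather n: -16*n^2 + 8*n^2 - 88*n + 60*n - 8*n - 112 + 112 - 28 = -8*n^2 - 36*n - 28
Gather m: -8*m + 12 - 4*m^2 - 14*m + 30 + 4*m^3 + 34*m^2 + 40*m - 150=4*m^3 + 30*m^2 + 18*m - 108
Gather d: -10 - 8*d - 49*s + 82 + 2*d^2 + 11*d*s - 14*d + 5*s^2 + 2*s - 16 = 2*d^2 + d*(11*s - 22) + 5*s^2 - 47*s + 56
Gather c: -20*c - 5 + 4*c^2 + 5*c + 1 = 4*c^2 - 15*c - 4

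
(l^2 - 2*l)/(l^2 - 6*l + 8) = l/(l - 4)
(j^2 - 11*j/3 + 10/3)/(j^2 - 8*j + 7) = (3*j^2 - 11*j + 10)/(3*(j^2 - 8*j + 7))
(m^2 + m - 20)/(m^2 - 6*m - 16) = (-m^2 - m + 20)/(-m^2 + 6*m + 16)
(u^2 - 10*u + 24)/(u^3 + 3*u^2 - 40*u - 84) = (u - 4)/(u^2 + 9*u + 14)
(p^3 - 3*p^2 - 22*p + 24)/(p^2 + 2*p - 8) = (p^2 - 7*p + 6)/(p - 2)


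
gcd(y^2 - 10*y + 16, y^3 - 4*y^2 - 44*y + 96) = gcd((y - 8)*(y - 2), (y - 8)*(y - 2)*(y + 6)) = y^2 - 10*y + 16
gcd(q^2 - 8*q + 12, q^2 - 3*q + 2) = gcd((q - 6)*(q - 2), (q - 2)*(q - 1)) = q - 2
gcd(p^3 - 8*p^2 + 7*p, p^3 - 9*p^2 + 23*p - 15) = p - 1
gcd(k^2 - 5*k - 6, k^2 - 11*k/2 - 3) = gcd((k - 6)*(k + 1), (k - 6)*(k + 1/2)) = k - 6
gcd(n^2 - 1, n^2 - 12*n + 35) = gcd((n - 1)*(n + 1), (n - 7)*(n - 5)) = 1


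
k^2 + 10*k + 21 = (k + 3)*(k + 7)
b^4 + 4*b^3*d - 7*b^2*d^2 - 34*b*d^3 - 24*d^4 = (b - 3*d)*(b + d)*(b + 2*d)*(b + 4*d)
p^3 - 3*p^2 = p^2*(p - 3)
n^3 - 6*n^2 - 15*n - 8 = (n - 8)*(n + 1)^2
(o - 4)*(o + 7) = o^2 + 3*o - 28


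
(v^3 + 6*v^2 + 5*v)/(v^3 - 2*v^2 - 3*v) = (v + 5)/(v - 3)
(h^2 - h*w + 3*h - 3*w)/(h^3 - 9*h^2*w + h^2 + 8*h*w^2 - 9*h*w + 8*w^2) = (-h - 3)/(-h^2 + 8*h*w - h + 8*w)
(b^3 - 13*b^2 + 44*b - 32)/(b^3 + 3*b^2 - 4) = (b^2 - 12*b + 32)/(b^2 + 4*b + 4)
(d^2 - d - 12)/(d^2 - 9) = (d - 4)/(d - 3)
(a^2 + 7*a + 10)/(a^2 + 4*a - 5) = (a + 2)/(a - 1)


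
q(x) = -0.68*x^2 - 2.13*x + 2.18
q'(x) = -1.36*x - 2.13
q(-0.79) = 3.44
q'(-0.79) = -1.06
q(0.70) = 0.36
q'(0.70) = -3.08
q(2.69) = -8.47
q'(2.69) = -5.79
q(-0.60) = 3.21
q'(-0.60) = -1.31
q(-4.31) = -1.27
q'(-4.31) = 3.73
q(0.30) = 1.48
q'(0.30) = -2.54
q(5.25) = -27.74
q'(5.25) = -9.27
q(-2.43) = 3.34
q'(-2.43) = 1.17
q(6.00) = -35.08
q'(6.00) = -10.29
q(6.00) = -35.08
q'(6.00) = -10.29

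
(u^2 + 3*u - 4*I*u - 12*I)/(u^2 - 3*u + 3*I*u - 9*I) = (u^2 + u*(3 - 4*I) - 12*I)/(u^2 + 3*u*(-1 + I) - 9*I)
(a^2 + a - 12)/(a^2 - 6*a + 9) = (a + 4)/(a - 3)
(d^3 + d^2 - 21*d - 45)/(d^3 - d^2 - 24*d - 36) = (d^2 - 2*d - 15)/(d^2 - 4*d - 12)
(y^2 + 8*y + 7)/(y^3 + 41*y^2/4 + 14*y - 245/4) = 4*(y + 1)/(4*y^2 + 13*y - 35)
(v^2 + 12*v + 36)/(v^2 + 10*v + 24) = (v + 6)/(v + 4)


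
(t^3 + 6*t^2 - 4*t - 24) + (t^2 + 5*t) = t^3 + 7*t^2 + t - 24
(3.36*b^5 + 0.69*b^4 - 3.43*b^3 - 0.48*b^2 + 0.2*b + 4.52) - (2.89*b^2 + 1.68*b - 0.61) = 3.36*b^5 + 0.69*b^4 - 3.43*b^3 - 3.37*b^2 - 1.48*b + 5.13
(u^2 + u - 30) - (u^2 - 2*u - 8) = 3*u - 22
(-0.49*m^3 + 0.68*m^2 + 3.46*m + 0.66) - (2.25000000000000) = -0.49*m^3 + 0.68*m^2 + 3.46*m - 1.59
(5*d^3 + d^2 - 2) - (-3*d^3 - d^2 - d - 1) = 8*d^3 + 2*d^2 + d - 1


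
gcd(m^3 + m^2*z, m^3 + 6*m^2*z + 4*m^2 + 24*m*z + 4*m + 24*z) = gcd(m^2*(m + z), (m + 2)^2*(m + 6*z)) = 1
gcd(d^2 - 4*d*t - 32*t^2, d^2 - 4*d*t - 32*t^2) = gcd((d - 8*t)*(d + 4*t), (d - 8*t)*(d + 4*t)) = -d^2 + 4*d*t + 32*t^2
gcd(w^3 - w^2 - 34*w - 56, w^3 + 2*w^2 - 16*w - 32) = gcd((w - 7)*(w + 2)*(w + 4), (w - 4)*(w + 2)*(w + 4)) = w^2 + 6*w + 8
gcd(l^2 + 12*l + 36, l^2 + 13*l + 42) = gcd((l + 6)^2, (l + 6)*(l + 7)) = l + 6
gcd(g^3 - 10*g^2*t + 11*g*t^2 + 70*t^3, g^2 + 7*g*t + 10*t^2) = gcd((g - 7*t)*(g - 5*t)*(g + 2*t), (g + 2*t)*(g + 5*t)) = g + 2*t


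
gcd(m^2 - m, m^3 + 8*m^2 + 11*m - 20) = m - 1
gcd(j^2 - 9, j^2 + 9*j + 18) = j + 3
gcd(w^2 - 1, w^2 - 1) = w^2 - 1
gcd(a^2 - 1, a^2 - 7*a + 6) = a - 1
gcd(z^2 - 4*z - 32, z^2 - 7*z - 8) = z - 8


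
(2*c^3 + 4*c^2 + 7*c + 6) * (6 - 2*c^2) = -4*c^5 - 8*c^4 - 2*c^3 + 12*c^2 + 42*c + 36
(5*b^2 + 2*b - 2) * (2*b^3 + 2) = 10*b^5 + 4*b^4 - 4*b^3 + 10*b^2 + 4*b - 4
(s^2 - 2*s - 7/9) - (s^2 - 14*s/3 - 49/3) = 8*s/3 + 140/9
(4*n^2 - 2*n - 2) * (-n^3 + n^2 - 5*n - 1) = -4*n^5 + 6*n^4 - 20*n^3 + 4*n^2 + 12*n + 2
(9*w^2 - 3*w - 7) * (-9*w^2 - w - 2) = -81*w^4 + 18*w^3 + 48*w^2 + 13*w + 14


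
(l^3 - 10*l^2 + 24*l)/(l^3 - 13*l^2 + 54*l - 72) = l/(l - 3)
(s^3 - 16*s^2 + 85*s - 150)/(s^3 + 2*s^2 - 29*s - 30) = (s^2 - 11*s + 30)/(s^2 + 7*s + 6)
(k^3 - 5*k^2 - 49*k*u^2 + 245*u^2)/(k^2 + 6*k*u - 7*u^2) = (-k^2 + 7*k*u + 5*k - 35*u)/(-k + u)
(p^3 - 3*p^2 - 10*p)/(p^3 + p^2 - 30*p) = (p + 2)/(p + 6)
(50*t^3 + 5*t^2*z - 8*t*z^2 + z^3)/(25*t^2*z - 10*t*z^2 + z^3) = (2*t + z)/z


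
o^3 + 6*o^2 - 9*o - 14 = (o - 2)*(o + 1)*(o + 7)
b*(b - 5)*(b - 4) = b^3 - 9*b^2 + 20*b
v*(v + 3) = v^2 + 3*v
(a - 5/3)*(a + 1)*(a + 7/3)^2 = a^4 + 4*a^3 + 2*a^2/3 - 308*a/27 - 245/27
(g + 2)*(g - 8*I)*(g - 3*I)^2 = g^4 + 2*g^3 - 14*I*g^3 - 57*g^2 - 28*I*g^2 - 114*g + 72*I*g + 144*I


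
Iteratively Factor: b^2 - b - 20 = (b - 5)*(b + 4)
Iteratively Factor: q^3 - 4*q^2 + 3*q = (q - 3)*(q^2 - q) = (q - 3)*(q - 1)*(q)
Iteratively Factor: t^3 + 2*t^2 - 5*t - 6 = (t + 3)*(t^2 - t - 2) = (t + 1)*(t + 3)*(t - 2)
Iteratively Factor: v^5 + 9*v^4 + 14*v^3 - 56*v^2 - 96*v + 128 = (v - 2)*(v^4 + 11*v^3 + 36*v^2 + 16*v - 64) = (v - 2)*(v + 4)*(v^3 + 7*v^2 + 8*v - 16) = (v - 2)*(v - 1)*(v + 4)*(v^2 + 8*v + 16) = (v - 2)*(v - 1)*(v + 4)^2*(v + 4)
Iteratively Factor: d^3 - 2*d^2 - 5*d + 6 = (d - 1)*(d^2 - d - 6) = (d - 3)*(d - 1)*(d + 2)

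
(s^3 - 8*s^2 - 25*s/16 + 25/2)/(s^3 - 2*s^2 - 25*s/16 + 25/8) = (s - 8)/(s - 2)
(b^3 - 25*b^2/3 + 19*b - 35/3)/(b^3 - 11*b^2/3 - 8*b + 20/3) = (3*b^2 - 10*b + 7)/(3*b^2 + 4*b - 4)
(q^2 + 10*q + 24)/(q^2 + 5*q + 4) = (q + 6)/(q + 1)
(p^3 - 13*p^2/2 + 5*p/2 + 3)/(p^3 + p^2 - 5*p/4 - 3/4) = 2*(p - 6)/(2*p + 3)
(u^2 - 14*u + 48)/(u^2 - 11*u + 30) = (u - 8)/(u - 5)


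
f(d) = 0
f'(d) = 0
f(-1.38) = 0.00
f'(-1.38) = 0.00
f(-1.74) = 0.00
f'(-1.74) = 0.00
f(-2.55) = 0.00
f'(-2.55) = 0.00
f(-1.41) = 0.00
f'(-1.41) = 0.00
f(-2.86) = 0.00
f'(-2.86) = 0.00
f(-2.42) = 0.00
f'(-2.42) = 0.00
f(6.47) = 0.00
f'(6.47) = 0.00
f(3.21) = 0.00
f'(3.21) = 0.00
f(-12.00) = 0.00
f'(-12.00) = 0.00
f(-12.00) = 0.00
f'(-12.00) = 0.00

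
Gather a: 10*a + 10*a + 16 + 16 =20*a + 32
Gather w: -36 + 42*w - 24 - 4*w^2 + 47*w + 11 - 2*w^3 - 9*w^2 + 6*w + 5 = -2*w^3 - 13*w^2 + 95*w - 44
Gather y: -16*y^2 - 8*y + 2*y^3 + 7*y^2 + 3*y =2*y^3 - 9*y^2 - 5*y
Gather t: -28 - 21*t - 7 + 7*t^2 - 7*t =7*t^2 - 28*t - 35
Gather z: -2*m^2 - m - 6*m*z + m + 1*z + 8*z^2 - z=-2*m^2 - 6*m*z + 8*z^2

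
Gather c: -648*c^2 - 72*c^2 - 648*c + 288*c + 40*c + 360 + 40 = -720*c^2 - 320*c + 400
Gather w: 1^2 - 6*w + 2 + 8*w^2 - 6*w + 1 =8*w^2 - 12*w + 4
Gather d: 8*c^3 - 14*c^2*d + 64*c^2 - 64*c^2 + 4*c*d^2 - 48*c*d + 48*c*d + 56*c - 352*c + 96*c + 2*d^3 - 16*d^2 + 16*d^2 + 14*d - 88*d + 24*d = 8*c^3 + 4*c*d^2 - 200*c + 2*d^3 + d*(-14*c^2 - 50)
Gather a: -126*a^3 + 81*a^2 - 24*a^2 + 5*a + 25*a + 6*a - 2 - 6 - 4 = -126*a^3 + 57*a^2 + 36*a - 12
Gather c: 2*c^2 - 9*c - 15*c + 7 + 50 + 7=2*c^2 - 24*c + 64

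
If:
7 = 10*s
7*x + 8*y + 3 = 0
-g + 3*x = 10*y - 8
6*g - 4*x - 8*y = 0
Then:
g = 0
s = 7/10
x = -1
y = 1/2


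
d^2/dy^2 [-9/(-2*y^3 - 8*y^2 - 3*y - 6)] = 18*(-2*(3*y + 4)*(2*y^3 + 8*y^2 + 3*y + 6) + (6*y^2 + 16*y + 3)^2)/(2*y^3 + 8*y^2 + 3*y + 6)^3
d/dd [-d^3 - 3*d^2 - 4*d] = -3*d^2 - 6*d - 4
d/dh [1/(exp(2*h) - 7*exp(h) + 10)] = (7 - 2*exp(h))*exp(h)/(exp(2*h) - 7*exp(h) + 10)^2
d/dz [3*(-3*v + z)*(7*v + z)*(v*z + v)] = 3*v*(-21*v^2 + 8*v*z + 4*v + 3*z^2 + 2*z)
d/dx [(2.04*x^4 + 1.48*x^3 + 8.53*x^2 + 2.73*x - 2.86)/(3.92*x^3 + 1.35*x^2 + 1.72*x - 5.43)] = (7.9968*x^6 + 5.508*x^5 - 20.9132*x^4 - 60.6208*x^3 + 20.5105*x^2 - 84.9138*x - 9.9047)/(15.3664*x^6 + 10.584*x^5 + 15.3073*x^4 - 37.9272*x^3 - 11.7026*x^2 - 18.6792*x + 29.4849)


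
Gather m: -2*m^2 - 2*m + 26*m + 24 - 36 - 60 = -2*m^2 + 24*m - 72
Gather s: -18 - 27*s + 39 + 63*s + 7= 36*s + 28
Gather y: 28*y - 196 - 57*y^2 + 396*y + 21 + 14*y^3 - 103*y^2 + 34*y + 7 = 14*y^3 - 160*y^2 + 458*y - 168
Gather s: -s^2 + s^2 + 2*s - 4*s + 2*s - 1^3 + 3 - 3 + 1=0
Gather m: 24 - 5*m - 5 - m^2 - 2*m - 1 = -m^2 - 7*m + 18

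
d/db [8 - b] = -1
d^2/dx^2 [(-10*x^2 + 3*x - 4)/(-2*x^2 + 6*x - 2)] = 3*(9*x^3 - 6*x^2 - 9*x + 11)/(x^6 - 9*x^5 + 30*x^4 - 45*x^3 + 30*x^2 - 9*x + 1)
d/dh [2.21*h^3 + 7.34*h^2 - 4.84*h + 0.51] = 6.63*h^2 + 14.68*h - 4.84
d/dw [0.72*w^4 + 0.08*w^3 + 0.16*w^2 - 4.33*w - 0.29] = 2.88*w^3 + 0.24*w^2 + 0.32*w - 4.33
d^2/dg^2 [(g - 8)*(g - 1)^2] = 6*g - 20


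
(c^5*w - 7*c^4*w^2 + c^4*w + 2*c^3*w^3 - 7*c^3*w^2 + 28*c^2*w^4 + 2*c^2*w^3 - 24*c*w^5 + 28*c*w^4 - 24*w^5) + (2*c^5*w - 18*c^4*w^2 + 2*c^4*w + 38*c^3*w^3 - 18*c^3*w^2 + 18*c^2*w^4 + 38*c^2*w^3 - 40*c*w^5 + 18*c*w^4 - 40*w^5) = 3*c^5*w - 25*c^4*w^2 + 3*c^4*w + 40*c^3*w^3 - 25*c^3*w^2 + 46*c^2*w^4 + 40*c^2*w^3 - 64*c*w^5 + 46*c*w^4 - 64*w^5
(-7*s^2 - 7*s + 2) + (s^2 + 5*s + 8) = -6*s^2 - 2*s + 10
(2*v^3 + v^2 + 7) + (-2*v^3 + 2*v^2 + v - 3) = 3*v^2 + v + 4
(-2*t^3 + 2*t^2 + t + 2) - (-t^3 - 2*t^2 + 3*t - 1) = -t^3 + 4*t^2 - 2*t + 3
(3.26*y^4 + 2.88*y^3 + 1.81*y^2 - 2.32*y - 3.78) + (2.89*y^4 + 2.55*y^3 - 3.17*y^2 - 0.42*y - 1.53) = 6.15*y^4 + 5.43*y^3 - 1.36*y^2 - 2.74*y - 5.31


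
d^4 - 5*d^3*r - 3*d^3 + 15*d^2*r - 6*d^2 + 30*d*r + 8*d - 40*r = (d - 4)*(d - 1)*(d + 2)*(d - 5*r)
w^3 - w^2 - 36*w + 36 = (w - 6)*(w - 1)*(w + 6)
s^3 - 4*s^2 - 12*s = s*(s - 6)*(s + 2)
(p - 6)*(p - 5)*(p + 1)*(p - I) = p^4 - 10*p^3 - I*p^3 + 19*p^2 + 10*I*p^2 + 30*p - 19*I*p - 30*I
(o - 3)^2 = o^2 - 6*o + 9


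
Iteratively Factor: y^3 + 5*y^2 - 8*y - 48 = (y - 3)*(y^2 + 8*y + 16) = (y - 3)*(y + 4)*(y + 4)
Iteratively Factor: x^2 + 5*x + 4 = (x + 4)*(x + 1)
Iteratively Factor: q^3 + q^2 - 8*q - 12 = (q + 2)*(q^2 - q - 6) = (q + 2)^2*(q - 3)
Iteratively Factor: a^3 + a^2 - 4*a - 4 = (a + 1)*(a^2 - 4) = (a - 2)*(a + 1)*(a + 2)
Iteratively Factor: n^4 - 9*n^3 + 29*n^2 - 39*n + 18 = (n - 2)*(n^3 - 7*n^2 + 15*n - 9) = (n - 2)*(n - 1)*(n^2 - 6*n + 9) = (n - 3)*(n - 2)*(n - 1)*(n - 3)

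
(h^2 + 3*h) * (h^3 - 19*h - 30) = h^5 + 3*h^4 - 19*h^3 - 87*h^2 - 90*h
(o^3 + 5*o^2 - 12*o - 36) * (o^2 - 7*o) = o^5 - 2*o^4 - 47*o^3 + 48*o^2 + 252*o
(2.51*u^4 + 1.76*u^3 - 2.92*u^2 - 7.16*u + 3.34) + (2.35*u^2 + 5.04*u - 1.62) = 2.51*u^4 + 1.76*u^3 - 0.57*u^2 - 2.12*u + 1.72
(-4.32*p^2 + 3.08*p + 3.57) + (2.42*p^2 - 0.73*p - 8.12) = -1.9*p^2 + 2.35*p - 4.55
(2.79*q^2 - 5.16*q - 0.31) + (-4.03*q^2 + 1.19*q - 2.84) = -1.24*q^2 - 3.97*q - 3.15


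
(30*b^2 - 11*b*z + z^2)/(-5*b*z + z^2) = (-6*b + z)/z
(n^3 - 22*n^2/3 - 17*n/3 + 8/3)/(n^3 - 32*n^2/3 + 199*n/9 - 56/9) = 3*(n + 1)/(3*n - 7)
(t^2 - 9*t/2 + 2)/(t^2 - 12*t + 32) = (t - 1/2)/(t - 8)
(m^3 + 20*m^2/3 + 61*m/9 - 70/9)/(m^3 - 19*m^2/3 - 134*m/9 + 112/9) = (m + 5)/(m - 8)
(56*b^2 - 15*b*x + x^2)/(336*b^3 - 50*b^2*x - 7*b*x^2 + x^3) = (-7*b + x)/(-42*b^2 + b*x + x^2)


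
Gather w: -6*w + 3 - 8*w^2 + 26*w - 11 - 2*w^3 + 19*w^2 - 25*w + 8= -2*w^3 + 11*w^2 - 5*w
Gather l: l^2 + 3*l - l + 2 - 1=l^2 + 2*l + 1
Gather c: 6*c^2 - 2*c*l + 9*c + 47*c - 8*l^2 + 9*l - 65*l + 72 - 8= 6*c^2 + c*(56 - 2*l) - 8*l^2 - 56*l + 64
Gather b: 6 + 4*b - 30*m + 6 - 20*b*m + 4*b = b*(8 - 20*m) - 30*m + 12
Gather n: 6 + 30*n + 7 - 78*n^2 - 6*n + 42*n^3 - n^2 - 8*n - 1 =42*n^3 - 79*n^2 + 16*n + 12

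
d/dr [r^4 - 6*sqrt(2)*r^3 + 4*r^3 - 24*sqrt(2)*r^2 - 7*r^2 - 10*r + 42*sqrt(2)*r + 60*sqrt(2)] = 4*r^3 - 18*sqrt(2)*r^2 + 12*r^2 - 48*sqrt(2)*r - 14*r - 10 + 42*sqrt(2)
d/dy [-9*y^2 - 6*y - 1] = -18*y - 6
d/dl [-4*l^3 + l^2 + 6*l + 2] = -12*l^2 + 2*l + 6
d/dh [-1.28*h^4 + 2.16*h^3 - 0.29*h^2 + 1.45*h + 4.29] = -5.12*h^3 + 6.48*h^2 - 0.58*h + 1.45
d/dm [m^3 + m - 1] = 3*m^2 + 1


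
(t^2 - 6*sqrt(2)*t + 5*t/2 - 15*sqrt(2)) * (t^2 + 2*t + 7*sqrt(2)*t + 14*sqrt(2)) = t^4 + sqrt(2)*t^3 + 9*t^3/2 - 79*t^2 + 9*sqrt(2)*t^2/2 - 378*t + 5*sqrt(2)*t - 420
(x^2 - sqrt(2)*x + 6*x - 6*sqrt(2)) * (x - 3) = x^3 - sqrt(2)*x^2 + 3*x^2 - 18*x - 3*sqrt(2)*x + 18*sqrt(2)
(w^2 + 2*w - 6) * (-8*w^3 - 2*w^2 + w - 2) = -8*w^5 - 18*w^4 + 45*w^3 + 12*w^2 - 10*w + 12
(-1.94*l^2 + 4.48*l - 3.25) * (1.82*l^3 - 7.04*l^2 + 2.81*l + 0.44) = -3.5308*l^5 + 21.8112*l^4 - 42.9056*l^3 + 34.6152*l^2 - 7.1613*l - 1.43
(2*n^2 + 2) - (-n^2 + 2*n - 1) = 3*n^2 - 2*n + 3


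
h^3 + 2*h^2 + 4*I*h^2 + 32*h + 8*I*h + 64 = (h + 2)*(h - 4*I)*(h + 8*I)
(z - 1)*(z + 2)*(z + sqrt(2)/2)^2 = z^4 + z^3 + sqrt(2)*z^3 - 3*z^2/2 + sqrt(2)*z^2 - 2*sqrt(2)*z + z/2 - 1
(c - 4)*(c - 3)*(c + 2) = c^3 - 5*c^2 - 2*c + 24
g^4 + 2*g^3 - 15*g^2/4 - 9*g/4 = g*(g - 3/2)*(g + 1/2)*(g + 3)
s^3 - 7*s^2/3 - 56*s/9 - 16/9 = (s - 4)*(s + 1/3)*(s + 4/3)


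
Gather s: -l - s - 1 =-l - s - 1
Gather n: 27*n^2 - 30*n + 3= 27*n^2 - 30*n + 3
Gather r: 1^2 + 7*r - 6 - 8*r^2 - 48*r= -8*r^2 - 41*r - 5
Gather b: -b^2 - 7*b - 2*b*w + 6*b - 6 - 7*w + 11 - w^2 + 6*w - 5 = -b^2 + b*(-2*w - 1) - w^2 - w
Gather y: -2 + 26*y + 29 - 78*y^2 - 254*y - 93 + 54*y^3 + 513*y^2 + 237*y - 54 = 54*y^3 + 435*y^2 + 9*y - 120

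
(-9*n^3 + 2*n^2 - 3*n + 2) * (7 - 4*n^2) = 36*n^5 - 8*n^4 - 51*n^3 + 6*n^2 - 21*n + 14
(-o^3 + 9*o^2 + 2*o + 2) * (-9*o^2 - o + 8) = 9*o^5 - 80*o^4 - 35*o^3 + 52*o^2 + 14*o + 16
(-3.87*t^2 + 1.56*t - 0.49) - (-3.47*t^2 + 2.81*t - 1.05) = -0.4*t^2 - 1.25*t + 0.56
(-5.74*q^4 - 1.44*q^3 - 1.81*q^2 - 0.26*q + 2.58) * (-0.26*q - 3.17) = 1.4924*q^5 + 18.5702*q^4 + 5.0354*q^3 + 5.8053*q^2 + 0.1534*q - 8.1786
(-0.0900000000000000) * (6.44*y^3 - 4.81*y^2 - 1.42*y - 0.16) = -0.5796*y^3 + 0.4329*y^2 + 0.1278*y + 0.0144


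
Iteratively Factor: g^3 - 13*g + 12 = (g - 1)*(g^2 + g - 12) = (g - 1)*(g + 4)*(g - 3)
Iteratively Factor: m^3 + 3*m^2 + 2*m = (m + 2)*(m^2 + m) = (m + 1)*(m + 2)*(m)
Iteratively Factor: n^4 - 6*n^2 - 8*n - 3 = (n + 1)*(n^3 - n^2 - 5*n - 3) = (n - 3)*(n + 1)*(n^2 + 2*n + 1) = (n - 3)*(n + 1)^2*(n + 1)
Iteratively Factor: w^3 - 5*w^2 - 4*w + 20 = (w - 5)*(w^2 - 4) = (w - 5)*(w - 2)*(w + 2)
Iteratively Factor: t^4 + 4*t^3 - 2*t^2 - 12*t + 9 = (t - 1)*(t^3 + 5*t^2 + 3*t - 9) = (t - 1)^2*(t^2 + 6*t + 9) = (t - 1)^2*(t + 3)*(t + 3)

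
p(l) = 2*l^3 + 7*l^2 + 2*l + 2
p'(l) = 6*l^2 + 14*l + 2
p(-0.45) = 2.34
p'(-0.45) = -3.08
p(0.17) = 2.55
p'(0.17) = 4.55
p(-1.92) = 9.81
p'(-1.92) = -2.76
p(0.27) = 3.09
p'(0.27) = 6.22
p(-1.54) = 8.22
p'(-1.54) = -5.33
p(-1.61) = 8.58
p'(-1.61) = -4.99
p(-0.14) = 1.85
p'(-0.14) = 0.16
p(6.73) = 942.15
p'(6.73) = 367.98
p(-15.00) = -5203.00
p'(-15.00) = 1142.00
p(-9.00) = -907.00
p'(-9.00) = 362.00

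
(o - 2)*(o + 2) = o^2 - 4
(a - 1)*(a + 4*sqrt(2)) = a^2 - a + 4*sqrt(2)*a - 4*sqrt(2)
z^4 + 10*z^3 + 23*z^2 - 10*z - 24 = (z - 1)*(z + 1)*(z + 4)*(z + 6)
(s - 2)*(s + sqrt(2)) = s^2 - 2*s + sqrt(2)*s - 2*sqrt(2)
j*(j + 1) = j^2 + j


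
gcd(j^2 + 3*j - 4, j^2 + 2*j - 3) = j - 1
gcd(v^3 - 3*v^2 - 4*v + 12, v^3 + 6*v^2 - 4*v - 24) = v^2 - 4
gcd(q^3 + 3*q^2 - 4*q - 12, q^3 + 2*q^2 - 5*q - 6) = q^2 + q - 6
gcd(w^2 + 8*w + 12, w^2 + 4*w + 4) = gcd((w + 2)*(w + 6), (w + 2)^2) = w + 2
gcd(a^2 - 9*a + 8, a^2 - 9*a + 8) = a^2 - 9*a + 8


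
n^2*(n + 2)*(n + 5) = n^4 + 7*n^3 + 10*n^2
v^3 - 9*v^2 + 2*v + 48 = (v - 8)*(v - 3)*(v + 2)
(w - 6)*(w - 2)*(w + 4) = w^3 - 4*w^2 - 20*w + 48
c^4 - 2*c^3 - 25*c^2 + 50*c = c*(c - 5)*(c - 2)*(c + 5)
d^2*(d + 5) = d^3 + 5*d^2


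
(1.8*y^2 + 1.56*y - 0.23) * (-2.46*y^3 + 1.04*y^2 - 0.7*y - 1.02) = -4.428*y^5 - 1.9656*y^4 + 0.9282*y^3 - 3.1672*y^2 - 1.4302*y + 0.2346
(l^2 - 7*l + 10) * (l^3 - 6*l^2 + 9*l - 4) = l^5 - 13*l^4 + 61*l^3 - 127*l^2 + 118*l - 40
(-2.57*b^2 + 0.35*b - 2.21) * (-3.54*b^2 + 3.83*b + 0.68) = 9.0978*b^4 - 11.0821*b^3 + 7.4163*b^2 - 8.2263*b - 1.5028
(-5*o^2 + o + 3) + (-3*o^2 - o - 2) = 1 - 8*o^2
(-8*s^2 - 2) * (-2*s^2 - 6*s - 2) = 16*s^4 + 48*s^3 + 20*s^2 + 12*s + 4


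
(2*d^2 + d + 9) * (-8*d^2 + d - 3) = -16*d^4 - 6*d^3 - 77*d^2 + 6*d - 27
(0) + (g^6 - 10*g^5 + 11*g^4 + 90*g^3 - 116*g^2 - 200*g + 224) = g^6 - 10*g^5 + 11*g^4 + 90*g^3 - 116*g^2 - 200*g + 224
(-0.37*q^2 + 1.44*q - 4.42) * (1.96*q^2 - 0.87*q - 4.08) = -0.7252*q^4 + 3.1443*q^3 - 8.4064*q^2 - 2.0298*q + 18.0336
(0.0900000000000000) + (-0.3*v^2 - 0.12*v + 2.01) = -0.3*v^2 - 0.12*v + 2.1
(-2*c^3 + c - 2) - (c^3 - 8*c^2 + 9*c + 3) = -3*c^3 + 8*c^2 - 8*c - 5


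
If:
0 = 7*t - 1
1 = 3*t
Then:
No Solution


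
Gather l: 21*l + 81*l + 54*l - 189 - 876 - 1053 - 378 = 156*l - 2496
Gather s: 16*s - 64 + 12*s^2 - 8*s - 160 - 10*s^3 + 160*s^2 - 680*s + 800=-10*s^3 + 172*s^2 - 672*s + 576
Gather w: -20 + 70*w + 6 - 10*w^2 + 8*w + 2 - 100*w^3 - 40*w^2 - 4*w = -100*w^3 - 50*w^2 + 74*w - 12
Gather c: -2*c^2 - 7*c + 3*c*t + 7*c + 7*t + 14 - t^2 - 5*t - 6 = -2*c^2 + 3*c*t - t^2 + 2*t + 8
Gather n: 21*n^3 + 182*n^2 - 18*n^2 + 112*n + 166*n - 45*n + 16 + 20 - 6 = 21*n^3 + 164*n^2 + 233*n + 30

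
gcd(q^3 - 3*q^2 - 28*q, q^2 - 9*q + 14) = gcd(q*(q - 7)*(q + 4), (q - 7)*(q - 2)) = q - 7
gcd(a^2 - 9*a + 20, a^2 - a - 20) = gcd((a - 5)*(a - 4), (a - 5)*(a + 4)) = a - 5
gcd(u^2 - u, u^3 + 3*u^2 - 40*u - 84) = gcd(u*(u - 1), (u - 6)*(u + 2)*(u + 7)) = 1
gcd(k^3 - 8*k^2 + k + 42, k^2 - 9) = k - 3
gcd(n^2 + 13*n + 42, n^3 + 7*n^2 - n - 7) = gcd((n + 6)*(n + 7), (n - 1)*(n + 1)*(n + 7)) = n + 7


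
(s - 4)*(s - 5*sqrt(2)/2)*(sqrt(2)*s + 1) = sqrt(2)*s^3 - 4*sqrt(2)*s^2 - 4*s^2 - 5*sqrt(2)*s/2 + 16*s + 10*sqrt(2)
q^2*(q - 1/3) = q^3 - q^2/3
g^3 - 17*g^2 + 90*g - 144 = (g - 8)*(g - 6)*(g - 3)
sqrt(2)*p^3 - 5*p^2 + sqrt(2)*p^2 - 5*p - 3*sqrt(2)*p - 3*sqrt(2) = (p + 1)*(p - 3*sqrt(2))*(sqrt(2)*p + 1)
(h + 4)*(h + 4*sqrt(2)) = h^2 + 4*h + 4*sqrt(2)*h + 16*sqrt(2)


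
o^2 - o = o*(o - 1)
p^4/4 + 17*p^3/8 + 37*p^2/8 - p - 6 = (p/4 + 1)*(p - 1)*(p + 3/2)*(p + 4)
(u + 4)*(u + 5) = u^2 + 9*u + 20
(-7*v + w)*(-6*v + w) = 42*v^2 - 13*v*w + w^2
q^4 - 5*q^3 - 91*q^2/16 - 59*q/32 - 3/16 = (q - 6)*(q + 1/4)^2*(q + 1/2)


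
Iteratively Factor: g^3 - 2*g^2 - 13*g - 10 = (g - 5)*(g^2 + 3*g + 2) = (g - 5)*(g + 2)*(g + 1)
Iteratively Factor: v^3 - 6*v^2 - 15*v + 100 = (v + 4)*(v^2 - 10*v + 25) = (v - 5)*(v + 4)*(v - 5)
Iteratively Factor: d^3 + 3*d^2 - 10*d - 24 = (d + 4)*(d^2 - d - 6) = (d - 3)*(d + 4)*(d + 2)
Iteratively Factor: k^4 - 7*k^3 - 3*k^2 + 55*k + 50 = (k + 1)*(k^3 - 8*k^2 + 5*k + 50) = (k - 5)*(k + 1)*(k^2 - 3*k - 10) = (k - 5)*(k + 1)*(k + 2)*(k - 5)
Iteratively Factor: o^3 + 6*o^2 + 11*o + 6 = (o + 3)*(o^2 + 3*o + 2) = (o + 2)*(o + 3)*(o + 1)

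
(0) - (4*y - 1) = 1 - 4*y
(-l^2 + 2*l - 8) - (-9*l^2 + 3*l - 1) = 8*l^2 - l - 7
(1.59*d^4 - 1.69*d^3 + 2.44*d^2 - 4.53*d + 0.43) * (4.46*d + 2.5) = 7.0914*d^5 - 3.5624*d^4 + 6.6574*d^3 - 14.1038*d^2 - 9.4072*d + 1.075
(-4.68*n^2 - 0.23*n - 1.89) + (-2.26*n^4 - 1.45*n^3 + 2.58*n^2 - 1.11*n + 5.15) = -2.26*n^4 - 1.45*n^3 - 2.1*n^2 - 1.34*n + 3.26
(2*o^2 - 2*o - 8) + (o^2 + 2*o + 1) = 3*o^2 - 7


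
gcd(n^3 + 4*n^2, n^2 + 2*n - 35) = 1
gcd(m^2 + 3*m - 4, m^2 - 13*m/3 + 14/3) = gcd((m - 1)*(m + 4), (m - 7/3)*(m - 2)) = 1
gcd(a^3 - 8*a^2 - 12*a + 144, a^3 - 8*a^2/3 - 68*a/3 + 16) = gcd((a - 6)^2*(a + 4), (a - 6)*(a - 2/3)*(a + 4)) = a^2 - 2*a - 24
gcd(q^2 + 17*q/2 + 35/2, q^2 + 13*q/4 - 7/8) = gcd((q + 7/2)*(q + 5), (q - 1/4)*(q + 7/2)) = q + 7/2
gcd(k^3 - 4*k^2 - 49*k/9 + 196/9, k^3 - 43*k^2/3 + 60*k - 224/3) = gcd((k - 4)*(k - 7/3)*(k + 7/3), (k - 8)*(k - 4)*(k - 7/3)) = k^2 - 19*k/3 + 28/3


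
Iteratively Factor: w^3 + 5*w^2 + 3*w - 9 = (w + 3)*(w^2 + 2*w - 3) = (w + 3)^2*(w - 1)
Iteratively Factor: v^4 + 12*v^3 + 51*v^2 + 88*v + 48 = (v + 3)*(v^3 + 9*v^2 + 24*v + 16) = (v + 3)*(v + 4)*(v^2 + 5*v + 4) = (v + 3)*(v + 4)^2*(v + 1)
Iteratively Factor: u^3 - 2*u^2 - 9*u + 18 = (u - 2)*(u^2 - 9) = (u - 3)*(u - 2)*(u + 3)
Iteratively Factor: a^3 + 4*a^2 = (a + 4)*(a^2) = a*(a + 4)*(a)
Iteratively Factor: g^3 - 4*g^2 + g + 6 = (g - 2)*(g^2 - 2*g - 3) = (g - 2)*(g + 1)*(g - 3)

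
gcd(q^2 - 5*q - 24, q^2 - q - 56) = q - 8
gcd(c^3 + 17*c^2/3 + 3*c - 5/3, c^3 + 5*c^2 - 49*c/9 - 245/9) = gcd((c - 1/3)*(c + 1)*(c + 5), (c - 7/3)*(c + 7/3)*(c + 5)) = c + 5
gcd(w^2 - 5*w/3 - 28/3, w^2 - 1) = 1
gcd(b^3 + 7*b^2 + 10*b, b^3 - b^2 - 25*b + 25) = b + 5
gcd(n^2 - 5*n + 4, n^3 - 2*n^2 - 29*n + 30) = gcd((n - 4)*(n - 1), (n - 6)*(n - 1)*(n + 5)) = n - 1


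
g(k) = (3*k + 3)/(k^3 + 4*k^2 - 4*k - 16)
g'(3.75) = -0.12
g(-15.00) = 0.02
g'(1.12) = -0.49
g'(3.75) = -0.12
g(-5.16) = 0.48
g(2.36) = 1.01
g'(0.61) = -0.21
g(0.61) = -0.29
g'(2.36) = -2.89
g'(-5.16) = 0.51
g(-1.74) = 1.01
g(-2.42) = -1.45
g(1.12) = -0.45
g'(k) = (3*k + 3)*(-3*k^2 - 8*k + 4)/(k^3 + 4*k^2 - 4*k - 16)^2 + 3/(k^3 + 4*k^2 - 4*k - 16)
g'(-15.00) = 0.00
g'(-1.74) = -5.43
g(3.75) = 0.18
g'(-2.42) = -1.84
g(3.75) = 0.18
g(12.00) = 0.02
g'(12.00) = 0.00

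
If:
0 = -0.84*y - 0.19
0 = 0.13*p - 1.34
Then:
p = 10.31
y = -0.23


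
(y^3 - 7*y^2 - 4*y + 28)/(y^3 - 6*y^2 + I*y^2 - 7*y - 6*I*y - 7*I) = (y^2 - 4)/(y^2 + y*(1 + I) + I)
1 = 1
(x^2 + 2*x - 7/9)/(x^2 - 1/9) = (3*x + 7)/(3*x + 1)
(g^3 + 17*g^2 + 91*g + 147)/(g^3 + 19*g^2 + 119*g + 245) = (g + 3)/(g + 5)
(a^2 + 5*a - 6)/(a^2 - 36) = (a - 1)/(a - 6)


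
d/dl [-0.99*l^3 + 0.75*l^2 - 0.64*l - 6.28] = -2.97*l^2 + 1.5*l - 0.64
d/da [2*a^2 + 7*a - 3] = 4*a + 7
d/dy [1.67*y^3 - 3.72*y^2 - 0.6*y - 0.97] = 5.01*y^2 - 7.44*y - 0.6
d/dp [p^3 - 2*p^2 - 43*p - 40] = 3*p^2 - 4*p - 43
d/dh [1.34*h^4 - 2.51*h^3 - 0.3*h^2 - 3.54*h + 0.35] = 5.36*h^3 - 7.53*h^2 - 0.6*h - 3.54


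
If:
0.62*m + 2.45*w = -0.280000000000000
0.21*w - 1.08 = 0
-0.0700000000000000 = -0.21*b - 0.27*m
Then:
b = 27.04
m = -20.77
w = 5.14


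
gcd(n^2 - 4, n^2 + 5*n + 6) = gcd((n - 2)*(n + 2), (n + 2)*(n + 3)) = n + 2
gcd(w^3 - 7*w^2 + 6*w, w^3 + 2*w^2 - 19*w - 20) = 1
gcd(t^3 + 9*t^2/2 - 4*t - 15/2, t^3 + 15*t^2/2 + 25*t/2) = t + 5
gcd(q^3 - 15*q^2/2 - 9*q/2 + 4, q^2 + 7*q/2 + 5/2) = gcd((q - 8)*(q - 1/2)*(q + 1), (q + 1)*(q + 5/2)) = q + 1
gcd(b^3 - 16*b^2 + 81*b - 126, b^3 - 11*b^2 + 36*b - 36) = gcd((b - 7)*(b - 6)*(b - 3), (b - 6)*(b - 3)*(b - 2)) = b^2 - 9*b + 18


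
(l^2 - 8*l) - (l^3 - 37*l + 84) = -l^3 + l^2 + 29*l - 84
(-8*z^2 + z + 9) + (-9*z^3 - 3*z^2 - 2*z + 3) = -9*z^3 - 11*z^2 - z + 12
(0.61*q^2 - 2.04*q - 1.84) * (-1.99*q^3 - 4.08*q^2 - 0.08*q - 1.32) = -1.2139*q^5 + 1.5708*q^4 + 11.936*q^3 + 6.8652*q^2 + 2.84*q + 2.4288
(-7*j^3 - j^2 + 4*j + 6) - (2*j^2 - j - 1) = -7*j^3 - 3*j^2 + 5*j + 7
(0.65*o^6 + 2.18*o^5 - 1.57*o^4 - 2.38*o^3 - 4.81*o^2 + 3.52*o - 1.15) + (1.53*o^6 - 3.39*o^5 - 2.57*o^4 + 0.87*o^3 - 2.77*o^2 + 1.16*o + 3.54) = 2.18*o^6 - 1.21*o^5 - 4.14*o^4 - 1.51*o^3 - 7.58*o^2 + 4.68*o + 2.39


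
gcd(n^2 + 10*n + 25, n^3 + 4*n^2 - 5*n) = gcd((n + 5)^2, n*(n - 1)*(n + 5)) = n + 5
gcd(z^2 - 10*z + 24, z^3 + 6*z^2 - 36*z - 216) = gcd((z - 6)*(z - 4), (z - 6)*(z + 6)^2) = z - 6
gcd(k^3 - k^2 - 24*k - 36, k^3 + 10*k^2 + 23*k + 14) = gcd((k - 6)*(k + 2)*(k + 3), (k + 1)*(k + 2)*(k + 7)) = k + 2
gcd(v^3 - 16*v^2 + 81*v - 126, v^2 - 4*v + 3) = v - 3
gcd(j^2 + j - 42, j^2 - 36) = j - 6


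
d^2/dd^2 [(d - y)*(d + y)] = 2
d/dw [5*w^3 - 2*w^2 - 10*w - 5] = 15*w^2 - 4*w - 10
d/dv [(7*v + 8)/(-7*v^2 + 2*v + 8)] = (49*v^2 + 112*v + 40)/(49*v^4 - 28*v^3 - 108*v^2 + 32*v + 64)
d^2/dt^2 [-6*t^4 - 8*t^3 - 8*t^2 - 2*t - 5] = -72*t^2 - 48*t - 16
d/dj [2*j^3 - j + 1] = 6*j^2 - 1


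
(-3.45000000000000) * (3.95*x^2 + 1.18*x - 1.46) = -13.6275*x^2 - 4.071*x + 5.037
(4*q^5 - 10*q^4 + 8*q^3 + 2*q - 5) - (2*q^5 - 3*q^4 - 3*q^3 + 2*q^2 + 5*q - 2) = 2*q^5 - 7*q^4 + 11*q^3 - 2*q^2 - 3*q - 3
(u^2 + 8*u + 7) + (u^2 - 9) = 2*u^2 + 8*u - 2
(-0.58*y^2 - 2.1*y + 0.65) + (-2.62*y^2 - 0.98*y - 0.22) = -3.2*y^2 - 3.08*y + 0.43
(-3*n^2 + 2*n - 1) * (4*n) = -12*n^3 + 8*n^2 - 4*n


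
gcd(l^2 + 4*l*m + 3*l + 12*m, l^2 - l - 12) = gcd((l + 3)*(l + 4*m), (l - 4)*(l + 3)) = l + 3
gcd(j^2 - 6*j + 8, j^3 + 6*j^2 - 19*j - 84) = j - 4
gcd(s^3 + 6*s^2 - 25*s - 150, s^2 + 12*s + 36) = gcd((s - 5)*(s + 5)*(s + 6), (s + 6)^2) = s + 6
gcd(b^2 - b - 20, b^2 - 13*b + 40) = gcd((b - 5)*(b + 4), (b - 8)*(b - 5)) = b - 5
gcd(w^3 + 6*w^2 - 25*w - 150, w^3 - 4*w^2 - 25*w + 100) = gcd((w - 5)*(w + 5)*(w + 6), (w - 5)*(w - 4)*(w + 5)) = w^2 - 25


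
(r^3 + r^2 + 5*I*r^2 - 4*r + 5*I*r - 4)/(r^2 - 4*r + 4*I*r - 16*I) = (r^2 + r*(1 + I) + I)/(r - 4)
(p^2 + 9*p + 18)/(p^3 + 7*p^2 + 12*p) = (p + 6)/(p*(p + 4))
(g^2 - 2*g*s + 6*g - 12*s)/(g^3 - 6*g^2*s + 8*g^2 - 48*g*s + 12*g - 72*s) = (-g + 2*s)/(-g^2 + 6*g*s - 2*g + 12*s)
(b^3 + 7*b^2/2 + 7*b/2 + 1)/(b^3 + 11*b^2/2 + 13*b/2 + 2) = (b + 2)/(b + 4)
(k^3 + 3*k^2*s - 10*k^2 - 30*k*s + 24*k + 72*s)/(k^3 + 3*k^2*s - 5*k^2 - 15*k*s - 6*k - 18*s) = (k - 4)/(k + 1)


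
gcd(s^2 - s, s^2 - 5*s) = s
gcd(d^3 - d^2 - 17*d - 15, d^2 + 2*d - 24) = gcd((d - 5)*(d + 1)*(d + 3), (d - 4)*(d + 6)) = 1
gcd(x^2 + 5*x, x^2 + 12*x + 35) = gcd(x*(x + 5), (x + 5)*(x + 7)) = x + 5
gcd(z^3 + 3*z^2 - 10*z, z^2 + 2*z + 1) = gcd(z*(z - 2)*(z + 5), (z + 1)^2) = 1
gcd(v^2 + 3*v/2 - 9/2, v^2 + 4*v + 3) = v + 3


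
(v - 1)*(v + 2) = v^2 + v - 2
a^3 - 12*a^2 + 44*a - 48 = (a - 6)*(a - 4)*(a - 2)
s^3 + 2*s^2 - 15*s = s*(s - 3)*(s + 5)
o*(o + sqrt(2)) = o^2 + sqrt(2)*o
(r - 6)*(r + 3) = r^2 - 3*r - 18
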